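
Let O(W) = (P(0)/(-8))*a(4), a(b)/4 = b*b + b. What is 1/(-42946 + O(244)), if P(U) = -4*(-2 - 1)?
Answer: -1/43066 ≈ -2.3220e-5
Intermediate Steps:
P(U) = 12 (P(U) = -4*(-3) = 12)
a(b) = 4*b + 4*b² (a(b) = 4*(b*b + b) = 4*(b² + b) = 4*(b + b²) = 4*b + 4*b²)
O(W) = -120 (O(W) = (12/(-8))*(4*4*(1 + 4)) = (12*(-⅛))*(4*4*5) = -3/2*80 = -120)
1/(-42946 + O(244)) = 1/(-42946 - 120) = 1/(-43066) = -1/43066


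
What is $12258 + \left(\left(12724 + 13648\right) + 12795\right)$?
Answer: $51425$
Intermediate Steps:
$12258 + \left(\left(12724 + 13648\right) + 12795\right) = 12258 + \left(26372 + 12795\right) = 12258 + 39167 = 51425$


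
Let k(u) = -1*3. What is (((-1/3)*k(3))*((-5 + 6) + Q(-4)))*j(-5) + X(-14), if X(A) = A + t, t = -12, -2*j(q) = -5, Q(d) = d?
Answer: -67/2 ≈ -33.500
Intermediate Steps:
k(u) = -3
j(q) = 5/2 (j(q) = -½*(-5) = 5/2)
X(A) = -12 + A (X(A) = A - 12 = -12 + A)
(((-1/3)*k(3))*((-5 + 6) + Q(-4)))*j(-5) + X(-14) = ((-1/3*(-3))*((-5 + 6) - 4))*(5/2) + (-12 - 14) = ((-1*⅓*(-3))*(1 - 4))*(5/2) - 26 = (-⅓*(-3)*(-3))*(5/2) - 26 = (1*(-3))*(5/2) - 26 = -3*5/2 - 26 = -15/2 - 26 = -67/2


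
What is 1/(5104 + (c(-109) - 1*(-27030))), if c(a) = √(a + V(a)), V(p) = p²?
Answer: 16067/516291092 - 3*√327/516291092 ≈ 3.1015e-5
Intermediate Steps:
c(a) = √(a + a²)
1/(5104 + (c(-109) - 1*(-27030))) = 1/(5104 + (√(-109*(1 - 109)) - 1*(-27030))) = 1/(5104 + (√(-109*(-108)) + 27030)) = 1/(5104 + (√11772 + 27030)) = 1/(5104 + (6*√327 + 27030)) = 1/(5104 + (27030 + 6*√327)) = 1/(32134 + 6*√327)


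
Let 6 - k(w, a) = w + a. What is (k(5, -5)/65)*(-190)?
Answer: -228/13 ≈ -17.538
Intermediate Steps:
k(w, a) = 6 - a - w (k(w, a) = 6 - (w + a) = 6 - (a + w) = 6 + (-a - w) = 6 - a - w)
(k(5, -5)/65)*(-190) = ((6 - 1*(-5) - 1*5)/65)*(-190) = ((6 + 5 - 5)*(1/65))*(-190) = (6*(1/65))*(-190) = (6/65)*(-190) = -228/13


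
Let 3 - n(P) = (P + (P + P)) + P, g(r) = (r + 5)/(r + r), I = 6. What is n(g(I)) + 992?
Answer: 2974/3 ≈ 991.33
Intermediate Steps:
g(r) = (5 + r)/(2*r) (g(r) = (5 + r)/((2*r)) = (5 + r)*(1/(2*r)) = (5 + r)/(2*r))
n(P) = 3 - 4*P (n(P) = 3 - ((P + (P + P)) + P) = 3 - ((P + 2*P) + P) = 3 - (3*P + P) = 3 - 4*P)
n(g(I)) + 992 = (3 - 2*(5 + 6)/6) + 992 = (3 - 2*11/6) + 992 = (3 - 4*11/12) + 992 = (3 - 11/3) + 992 = -⅔ + 992 = 2974/3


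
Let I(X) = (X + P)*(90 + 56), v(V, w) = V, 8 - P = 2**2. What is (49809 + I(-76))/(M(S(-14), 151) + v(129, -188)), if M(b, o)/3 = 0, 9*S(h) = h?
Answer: 13099/43 ≈ 304.63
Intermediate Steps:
P = 4 (P = 8 - 1*2**2 = 8 - 1*4 = 8 - 4 = 4)
S(h) = h/9
M(b, o) = 0 (M(b, o) = 3*0 = 0)
I(X) = 584 + 146*X (I(X) = (X + 4)*(90 + 56) = (4 + X)*146 = 584 + 146*X)
(49809 + I(-76))/(M(S(-14), 151) + v(129, -188)) = (49809 + (584 + 146*(-76)))/(0 + 129) = (49809 + (584 - 11096))/129 = (49809 - 10512)*(1/129) = 39297*(1/129) = 13099/43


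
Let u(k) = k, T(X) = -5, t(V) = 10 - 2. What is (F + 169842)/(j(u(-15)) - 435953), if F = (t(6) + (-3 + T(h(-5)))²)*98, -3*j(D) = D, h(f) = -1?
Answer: -29483/72658 ≈ -0.40578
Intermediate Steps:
t(V) = 8
j(D) = -D/3
F = 7056 (F = (8 + (-3 - 5)²)*98 = (8 + (-8)²)*98 = (8 + 64)*98 = 72*98 = 7056)
(F + 169842)/(j(u(-15)) - 435953) = (7056 + 169842)/(-⅓*(-15) - 435953) = 176898/(5 - 435953) = 176898/(-435948) = 176898*(-1/435948) = -29483/72658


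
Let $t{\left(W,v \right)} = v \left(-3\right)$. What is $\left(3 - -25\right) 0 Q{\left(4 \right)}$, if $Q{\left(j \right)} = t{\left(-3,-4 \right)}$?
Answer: $0$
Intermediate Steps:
$t{\left(W,v \right)} = - 3 v$
$Q{\left(j \right)} = 12$ ($Q{\left(j \right)} = \left(-3\right) \left(-4\right) = 12$)
$\left(3 - -25\right) 0 Q{\left(4 \right)} = \left(3 - -25\right) 0 \cdot 12 = \left(3 + 25\right) 0 \cdot 12 = 28 \cdot 0 \cdot 12 = 0 \cdot 12 = 0$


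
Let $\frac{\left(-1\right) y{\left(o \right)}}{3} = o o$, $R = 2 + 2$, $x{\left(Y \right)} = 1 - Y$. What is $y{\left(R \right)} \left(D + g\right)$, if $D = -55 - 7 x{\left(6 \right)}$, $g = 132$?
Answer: $-5376$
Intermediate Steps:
$R = 4$
$y{\left(o \right)} = - 3 o^{2}$ ($y{\left(o \right)} = - 3 o o = - 3 o^{2}$)
$D = -20$ ($D = -55 - 7 \left(1 - 6\right) = -55 - 7 \left(-5\right) = -55 - -35 = -55 + 35 = -20$)
$y{\left(R \right)} \left(D + g\right) = - 3 \cdot 4^{2} \left(-20 + 132\right) = \left(-3\right) 16 \cdot 112 = \left(-48\right) 112 = -5376$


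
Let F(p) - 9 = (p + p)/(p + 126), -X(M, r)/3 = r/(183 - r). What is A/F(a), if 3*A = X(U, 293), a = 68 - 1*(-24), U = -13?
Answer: 31937/118030 ≈ 0.27058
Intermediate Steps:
a = 92 (a = 68 + 24 = 92)
X(M, r) = -3*r/(183 - r)
A = 293/110 (A = (3*293/(-183 + 293))/3 = (3*293/110)/3 = (3*293*(1/110))/3 = (1/3)*(879/110) = 293/110 ≈ 2.6636)
F(p) = 9 + 2*p/(126 + p) (F(p) = 9 + (p + p)/(p + 126) = 9 + (2*p)/(126 + p) = 9 + 2*p/(126 + p))
A/F(a) = 293/(110*(((1134 + 11*92)/(126 + 92)))) = 293/(110*(((1134 + 1012)/218))) = 293/(110*(((1/218)*2146))) = 293/(110*(1073/109)) = (293/110)*(109/1073) = 31937/118030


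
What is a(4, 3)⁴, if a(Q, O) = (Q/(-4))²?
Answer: 1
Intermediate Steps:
a(Q, O) = Q²/16 (a(Q, O) = (Q*(-¼))² = (-Q/4)² = Q²/16)
a(4, 3)⁴ = ((1/16)*4²)⁴ = ((1/16)*16)⁴ = 1⁴ = 1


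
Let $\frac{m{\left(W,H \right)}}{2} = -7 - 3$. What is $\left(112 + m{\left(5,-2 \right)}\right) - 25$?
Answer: $67$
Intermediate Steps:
$m{\left(W,H \right)} = -20$ ($m{\left(W,H \right)} = 2 \left(-7 - 3\right) = 2 \left(-10\right) = -20$)
$\left(112 + m{\left(5,-2 \right)}\right) - 25 = \left(112 - 20\right) - 25 = 92 - 25 = 67$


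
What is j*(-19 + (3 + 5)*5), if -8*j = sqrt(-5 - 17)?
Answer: -21*I*sqrt(22)/8 ≈ -12.312*I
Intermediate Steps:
j = -I*sqrt(22)/8 (j = -sqrt(-5 - 17)/8 = -I*sqrt(22)/8 ≈ -0.5863*I)
j*(-19 + (3 + 5)*5) = (-I*sqrt(22)/8)*(-19 + (3 + 5)*5) = (-I*sqrt(22)/8)*(-19 + 8*5) = (-I*sqrt(22)/8)*(-19 + 40) = -I*sqrt(22)/8*21 = -21*I*sqrt(22)/8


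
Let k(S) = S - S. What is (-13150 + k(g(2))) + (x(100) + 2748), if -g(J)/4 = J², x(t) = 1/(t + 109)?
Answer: -2174017/209 ≈ -10402.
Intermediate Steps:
x(t) = 1/(109 + t)
g(J) = -4*J²
k(S) = 0
(-13150 + k(g(2))) + (x(100) + 2748) = (-13150 + 0) + (1/(109 + 100) + 2748) = -13150 + (1/209 + 2748) = -13150 + 574333/209 = -2174017/209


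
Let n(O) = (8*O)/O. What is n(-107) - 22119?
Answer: -22111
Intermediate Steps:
n(O) = 8
n(-107) - 22119 = 8 - 22119 = -22111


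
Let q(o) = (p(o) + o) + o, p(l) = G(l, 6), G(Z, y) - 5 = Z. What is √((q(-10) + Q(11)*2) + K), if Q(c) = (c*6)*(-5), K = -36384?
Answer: I*√37069 ≈ 192.53*I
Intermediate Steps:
G(Z, y) = 5 + Z
p(l) = 5 + l
q(o) = 5 + 3*o (q(o) = ((5 + o) + o) + o = (5 + 2*o) + o = 5 + 3*o)
Q(c) = -30*c (Q(c) = (6*c)*(-5) = -30*c)
√((q(-10) + Q(11)*2) + K) = √(((5 + 3*(-10)) - 30*11*2) - 36384) = √(((5 - 30) - 330*2) - 36384) = √((-25 - 660) - 36384) = √(-685 - 36384) = √(-37069) = I*√37069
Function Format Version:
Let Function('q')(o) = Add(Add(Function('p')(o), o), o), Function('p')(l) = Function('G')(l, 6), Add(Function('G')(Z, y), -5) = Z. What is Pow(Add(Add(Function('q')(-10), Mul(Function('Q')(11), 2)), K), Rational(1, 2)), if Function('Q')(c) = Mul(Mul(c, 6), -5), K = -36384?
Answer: Mul(I, Pow(37069, Rational(1, 2))) ≈ Mul(192.53, I)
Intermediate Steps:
Function('G')(Z, y) = Add(5, Z)
Function('p')(l) = Add(5, l)
Function('q')(o) = Add(5, Mul(3, o)) (Function('q')(o) = Add(Add(Add(5, o), o), o) = Add(Add(5, Mul(2, o)), o) = Add(5, Mul(3, o)))
Function('Q')(c) = Mul(-30, c) (Function('Q')(c) = Mul(Mul(6, c), -5) = Mul(-30, c))
Pow(Add(Add(Function('q')(-10), Mul(Function('Q')(11), 2)), K), Rational(1, 2)) = Pow(Add(Add(Add(5, Mul(3, -10)), Mul(Mul(-30, 11), 2)), -36384), Rational(1, 2)) = Pow(Add(Add(Add(5, -30), Mul(-330, 2)), -36384), Rational(1, 2)) = Pow(Add(Add(-25, -660), -36384), Rational(1, 2)) = Pow(Add(-685, -36384), Rational(1, 2)) = Pow(-37069, Rational(1, 2)) = Mul(I, Pow(37069, Rational(1, 2)))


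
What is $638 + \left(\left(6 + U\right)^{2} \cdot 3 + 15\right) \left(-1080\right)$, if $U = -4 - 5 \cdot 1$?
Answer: $-44722$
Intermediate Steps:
$U = -9$ ($U = -4 - 5 = -9$)
$638 + \left(\left(6 + U\right)^{2} \cdot 3 + 15\right) \left(-1080\right) = 638 + \left(\left(6 - 9\right)^{2} \cdot 3 + 15\right) \left(-1080\right) = 638 + \left(\left(-3\right)^{2} \cdot 3 + 15\right) \left(-1080\right) = 638 + \left(9 \cdot 3 + 15\right) \left(-1080\right) = 638 + \left(27 + 15\right) \left(-1080\right) = 638 + 42 \left(-1080\right) = 638 - 45360 = -44722$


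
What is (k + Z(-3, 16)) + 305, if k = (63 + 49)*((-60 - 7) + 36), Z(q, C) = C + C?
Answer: -3135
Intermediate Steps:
Z(q, C) = 2*C
k = -3472 (k = 112*(-67 + 36) = 112*(-31) = -3472)
(k + Z(-3, 16)) + 305 = (-3472 + 2*16) + 305 = (-3472 + 32) + 305 = -3440 + 305 = -3135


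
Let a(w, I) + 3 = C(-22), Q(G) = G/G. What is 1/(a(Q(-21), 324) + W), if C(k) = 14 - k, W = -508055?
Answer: -1/508022 ≈ -1.9684e-6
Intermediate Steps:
Q(G) = 1
a(w, I) = 33 (a(w, I) = -3 + (14 - 1*(-22)) = -3 + (14 + 22) = -3 + 36 = 33)
1/(a(Q(-21), 324) + W) = 1/(33 - 508055) = 1/(-508022) = -1/508022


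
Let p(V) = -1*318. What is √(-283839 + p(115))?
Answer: 3*I*√31573 ≈ 533.06*I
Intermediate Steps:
p(V) = -318
√(-283839 + p(115)) = √(-283839 - 318) = √(-284157) = 3*I*√31573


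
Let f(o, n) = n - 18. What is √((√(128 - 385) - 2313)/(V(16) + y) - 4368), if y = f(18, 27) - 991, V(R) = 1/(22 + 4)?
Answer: √(-23517905970 - 5486*I*√257)/2321 ≈ 0.00012354 - 66.073*I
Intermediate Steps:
f(o, n) = -18 + n
V(R) = 1/26
y = -982 (y = (-18 + 27) - 991 = 9 - 991 = -982)
√((√(128 - 385) - 2313)/(V(16) + y) - 4368) = √((√(128 - 385) - 2313)/(1/26 - 982) - 4368) = √((√(-257) - 2313)/(-25531/26) - 4368) = √((I*√257 - 2313)*(-26/25531) - 4368) = √((-2313 + I*√257)*(-26/25531) - 4368) = √((60138/25531 - 26*I*√257/25531) - 4368) = √(-111459270/25531 - 26*I*√257/25531)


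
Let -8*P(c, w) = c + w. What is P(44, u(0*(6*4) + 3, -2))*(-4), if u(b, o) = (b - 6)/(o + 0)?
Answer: 91/4 ≈ 22.750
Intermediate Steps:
u(b, o) = (-6 + b)/o
P(c, w) = -c/8 - w/8 (P(c, w) = -(c + w)/8 = -c/8 - w/8)
P(44, u(0*(6*4) + 3, -2))*(-4) = (-⅛*44 - (-6 + (0*(6*4) + 3))/(8*(-2)))*(-4) = (-11/2 - (-1)*(-6 + (0*24 + 3))/16)*(-4) = (-11/2 - (-1)*(-6 + (0 + 3))/16)*(-4) = (-11/2 - (-1)*(-6 + 3)/16)*(-4) = (-11/2 - (-1)*(-3)/16)*(-4) = (-11/2 - ⅛*3/2)*(-4) = (-11/2 - 3/16)*(-4) = -91/16*(-4) = 91/4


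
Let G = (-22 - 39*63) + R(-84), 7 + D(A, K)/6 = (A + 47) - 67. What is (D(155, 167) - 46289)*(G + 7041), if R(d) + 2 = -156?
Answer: -200474484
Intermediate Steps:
D(A, K) = -162 + 6*A (D(A, K) = -42 + 6*((A + 47) - 67) = -42 + 6*((47 + A) - 67) = -42 + 6*(-20 + A) = -42 + (-120 + 6*A) = -162 + 6*A)
R(d) = -158 (R(d) = -2 - 156 = -158)
G = -2637 (G = (-22 - 39*63) - 158 = (-22 - 2457) - 158 = -2479 - 158 = -2637)
(D(155, 167) - 46289)*(G + 7041) = ((-162 + 6*155) - 46289)*(-2637 + 7041) = ((-162 + 930) - 46289)*4404 = (768 - 46289)*4404 = -45521*4404 = -200474484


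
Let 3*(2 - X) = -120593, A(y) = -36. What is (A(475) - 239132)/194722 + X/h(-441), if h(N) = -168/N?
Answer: 82190518001/778888 ≈ 1.0552e+5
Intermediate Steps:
X = 120599/3 (X = 2 - ⅓*(-120593) = 2 + 120593/3 = 120599/3 ≈ 40200.)
(A(475) - 239132)/194722 + X/h(-441) = (-36 - 239132)/194722 + 120599/(3*((-168/(-441)))) = -239168*1/194722 + 120599/(3*((-168*(-1/441)))) = -119584/97361 + 120599/(3*(8/21)) = -119584/97361 + (120599/3)*(21/8) = -119584/97361 + 844193/8 = 82190518001/778888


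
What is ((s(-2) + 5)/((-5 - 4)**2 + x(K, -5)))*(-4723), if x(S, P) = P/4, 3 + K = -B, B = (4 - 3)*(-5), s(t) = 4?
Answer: -170028/319 ≈ -533.00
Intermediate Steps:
B = -5 (B = 1*(-5) = -5)
K = 2 (K = -3 - 1*(-5) = -3 + 5 = 2)
x(S, P) = P/4 (x(S, P) = P*(1/4) = P/4)
((s(-2) + 5)/((-5 - 4)**2 + x(K, -5)))*(-4723) = ((4 + 5)/((-5 - 4)**2 + (1/4)*(-5)))*(-4723) = (9/((-9)**2 - 5/4))*(-4723) = (9/(81 - 5/4))*(-4723) = (9/(319/4))*(-4723) = (9*(4/319))*(-4723) = (36/319)*(-4723) = -170028/319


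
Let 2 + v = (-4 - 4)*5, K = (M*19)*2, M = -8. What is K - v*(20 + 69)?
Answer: 3434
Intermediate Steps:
K = -304 (K = -8*19*2 = -152*2 = -304)
v = -42 (v = -2 + (-4 - 4)*5 = -2 - 8*5 = -2 - 40 = -42)
K - v*(20 + 69) = -304 - (-42)*(20 + 69) = -304 - (-42)*89 = -304 - 1*(-3738) = -304 + 3738 = 3434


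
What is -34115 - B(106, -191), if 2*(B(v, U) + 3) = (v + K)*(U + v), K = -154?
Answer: -36152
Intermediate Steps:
B(v, U) = -3 + (-154 + v)*(U + v)/2 (B(v, U) = -3 + ((v - 154)*(U + v))/2 = -3 + ((-154 + v)*(U + v))/2 = -3 + (-154 + v)*(U + v)/2)
-34115 - B(106, -191) = -34115 - (-3 + (1/2)*106**2 - 77*(-191) - 77*106 + (1/2)*(-191)*106) = -34115 - (-3 + (1/2)*11236 + 14707 - 8162 - 10123) = -34115 - (-3 + 5618 + 14707 - 8162 - 10123) = -34115 - 1*2037 = -34115 - 2037 = -36152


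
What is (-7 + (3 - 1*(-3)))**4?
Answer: 1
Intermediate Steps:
(-7 + (3 - 1*(-3)))**4 = (-7 + (3 + 3))**4 = (-7 + 6)**4 = (-1)**4 = 1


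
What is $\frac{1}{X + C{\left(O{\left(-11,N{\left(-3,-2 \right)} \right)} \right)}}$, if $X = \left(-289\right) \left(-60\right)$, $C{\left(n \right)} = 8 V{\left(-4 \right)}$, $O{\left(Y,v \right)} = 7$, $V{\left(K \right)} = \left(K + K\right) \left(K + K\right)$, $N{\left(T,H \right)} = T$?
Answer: $\frac{1}{17852} \approx 5.6016 \cdot 10^{-5}$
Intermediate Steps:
$V{\left(K \right)} = 4 K^{2}$ ($V{\left(K \right)} = 2 K 2 K = 4 K^{2}$)
$C{\left(n \right)} = 512$ ($C{\left(n \right)} = 8 \cdot 4 \left(-4\right)^{2} = 8 \cdot 4 \cdot 16 = 8 \cdot 64 = 512$)
$X = 17340$
$\frac{1}{X + C{\left(O{\left(-11,N{\left(-3,-2 \right)} \right)} \right)}} = \frac{1}{17340 + 512} = \frac{1}{17852}$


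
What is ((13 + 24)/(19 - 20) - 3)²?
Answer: 1600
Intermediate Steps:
((13 + 24)/(19 - 20) - 3)² = (37/(-1) - 3)² = (37*(-1) - 3)² = (-37 - 3)² = (-40)² = 1600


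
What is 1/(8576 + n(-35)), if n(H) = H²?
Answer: 1/9801 ≈ 0.00010203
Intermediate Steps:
1/(8576 + n(-35)) = 1/(8576 + (-35)²) = 1/(8576 + 1225) = 1/9801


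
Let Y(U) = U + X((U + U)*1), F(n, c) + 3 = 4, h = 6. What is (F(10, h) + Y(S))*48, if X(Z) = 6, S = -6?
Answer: 48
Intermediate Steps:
F(n, c) = 1 (F(n, c) = -3 + 4 = 1)
Y(U) = 6 + U (Y(U) = U + 6 = 6 + U)
(F(10, h) + Y(S))*48 = (1 + (6 - 6))*48 = (1 + 0)*48 = 1*48 = 48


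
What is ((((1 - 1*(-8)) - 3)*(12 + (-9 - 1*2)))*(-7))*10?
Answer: -420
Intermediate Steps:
((((1 - 1*(-8)) - 3)*(12 + (-9 - 1*2)))*(-7))*10 = ((((1 + 8) - 3)*(12 + (-9 - 2)))*(-7))*10 = (((9 - 3)*(12 - 11))*(-7))*10 = ((6*1)*(-7))*10 = (6*(-7))*10 = -42*10 = -420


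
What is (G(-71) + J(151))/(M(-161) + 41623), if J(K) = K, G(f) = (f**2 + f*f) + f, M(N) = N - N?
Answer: 10162/41623 ≈ 0.24414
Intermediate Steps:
M(N) = 0
G(f) = f + 2*f**2 (G(f) = (f**2 + f**2) + f = 2*f**2 + f = f + 2*f**2)
(G(-71) + J(151))/(M(-161) + 41623) = (-71*(1 + 2*(-71)) + 151)/(0 + 41623) = (-71*(1 - 142) + 151)/41623 = (-71*(-141) + 151)*(1/41623) = (10011 + 151)*(1/41623) = 10162*(1/41623) = 10162/41623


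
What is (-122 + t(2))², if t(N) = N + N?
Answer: 13924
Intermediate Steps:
t(N) = 2*N
(-122 + t(2))² = (-122 + 2*2)² = (-122 + 4)² = (-118)² = 13924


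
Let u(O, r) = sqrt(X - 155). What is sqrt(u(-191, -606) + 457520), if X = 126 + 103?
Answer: sqrt(457520 + sqrt(74)) ≈ 676.41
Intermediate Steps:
X = 229
u(O, r) = sqrt(74) (u(O, r) = sqrt(229 - 155) = sqrt(74))
sqrt(u(-191, -606) + 457520) = sqrt(sqrt(74) + 457520) = sqrt(457520 + sqrt(74))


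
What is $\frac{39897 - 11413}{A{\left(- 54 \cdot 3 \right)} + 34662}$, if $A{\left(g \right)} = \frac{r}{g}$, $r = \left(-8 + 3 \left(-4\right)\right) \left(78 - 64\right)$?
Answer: $\frac{1153602}{1403881} \approx 0.82172$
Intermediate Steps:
$r = -280$ ($r = \left(-8 - 12\right) 14 = \left(-20\right) 14 = -280$)
$A{\left(g \right)} = - \frac{280}{g}$
$\frac{39897 - 11413}{A{\left(- 54 \cdot 3 \right)} + 34662} = \frac{39897 - 11413}{- \frac{280}{\left(-1\right) 54 \cdot 3} + 34662} = \frac{28484}{- \frac{280}{\left(-1\right) 162} + 34662} = \frac{28484}{- \frac{280}{-162} + 34662} = \frac{28484}{\left(-280\right) \left(- \frac{1}{162}\right) + 34662} = \frac{28484}{\frac{140}{81} + 34662} = \frac{28484}{\frac{2807762}{81}} = 28484 \cdot \frac{81}{2807762} = \frac{1153602}{1403881}$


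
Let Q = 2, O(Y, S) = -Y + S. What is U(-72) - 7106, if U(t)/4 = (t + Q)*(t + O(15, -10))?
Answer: 20054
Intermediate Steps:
O(Y, S) = S - Y
U(t) = 4*(-25 + t)*(2 + t) (U(t) = 4*((t + 2)*(t + (-10 - 1*15))) = 4*((2 + t)*(t + (-10 - 15))) = 4*((2 + t)*(t - 25)) = 4*((2 + t)*(-25 + t)) = 4*((-25 + t)*(2 + t)) = 4*(-25 + t)*(2 + t))
U(-72) - 7106 = (-200 - 92*(-72) + 4*(-72)²) - 7106 = (-200 + 6624 + 4*5184) - 7106 = (-200 + 6624 + 20736) - 7106 = 27160 - 7106 = 20054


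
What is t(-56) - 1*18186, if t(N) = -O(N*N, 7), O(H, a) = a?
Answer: -18193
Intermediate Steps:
t(N) = -7 (t(N) = -1*7 = -7)
t(-56) - 1*18186 = -7 - 1*18186 = -7 - 18186 = -18193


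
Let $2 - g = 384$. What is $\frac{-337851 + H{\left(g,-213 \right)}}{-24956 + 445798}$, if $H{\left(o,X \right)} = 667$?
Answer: $- \frac{168592}{210421} \approx -0.80121$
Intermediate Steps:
$g = -382$ ($g = 2 - 384 = -382$)
$\frac{-337851 + H{\left(g,-213 \right)}}{-24956 + 445798} = \frac{-337851 + 667}{-24956 + 445798} = - \frac{337184}{420842} = \left(-337184\right) \frac{1}{420842} = - \frac{168592}{210421}$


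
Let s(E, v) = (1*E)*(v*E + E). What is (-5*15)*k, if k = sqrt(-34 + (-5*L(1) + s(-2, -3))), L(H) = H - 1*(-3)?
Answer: -75*I*sqrt(62) ≈ -590.55*I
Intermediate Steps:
L(H) = 3 + H (L(H) = H + 3 = 3 + H)
s(E, v) = E*(E + E*v) (s(E, v) = E*(E*v + E) = E*(E + E*v))
k = I*sqrt(62) (k = sqrt(-34 + (-5*(3 + 1) + (-2)**2*(1 - 3))) = sqrt(-34 + (-5*4 + 4*(-2))) = sqrt(-34 + (-20 - 8)) = sqrt(-34 - 28) = sqrt(-62) = I*sqrt(62) ≈ 7.874*I)
(-5*15)*k = (-5*15)*(I*sqrt(62)) = -75*I*sqrt(62)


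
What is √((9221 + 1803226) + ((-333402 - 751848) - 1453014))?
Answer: I*√725817 ≈ 851.95*I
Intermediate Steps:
√((9221 + 1803226) + ((-333402 - 751848) - 1453014)) = √(1812447 + (-1085250 - 1453014)) = √(1812447 - 2538264) = √(-725817) = I*√725817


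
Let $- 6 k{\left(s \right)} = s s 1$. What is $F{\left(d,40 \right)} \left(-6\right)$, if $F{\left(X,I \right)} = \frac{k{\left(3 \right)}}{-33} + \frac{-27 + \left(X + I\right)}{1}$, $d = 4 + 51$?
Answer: $- \frac{4491}{11} \approx -408.27$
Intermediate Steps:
$d = 55$
$k{\left(s \right)} = - \frac{s^{2}}{6}$ ($k{\left(s \right)} = - \frac{s s 1}{6} = - \frac{s^{2} \cdot 1}{6} = - \frac{s^{2}}{6}$)
$F{\left(X,I \right)} = - \frac{593}{22} + I + X$ ($F{\left(X,I \right)} = \frac{\left(- \frac{1}{6}\right) 3^{2}}{-33} + \frac{-27 + \left(X + I\right)}{1} = \left(- \frac{1}{6}\right) 9 \left(- \frac{1}{33}\right) + \left(-27 + \left(I + X\right)\right) 1 = \left(- \frac{3}{2}\right) \left(- \frac{1}{33}\right) + \left(-27 + I + X\right) 1 = \frac{1}{22} + \left(-27 + I + X\right) = - \frac{593}{22} + I + X$)
$F{\left(d,40 \right)} \left(-6\right) = \left(- \frac{593}{22} + 40 + 55\right) \left(-6\right) = \frac{1497}{22} \left(-6\right) = - \frac{4491}{11}$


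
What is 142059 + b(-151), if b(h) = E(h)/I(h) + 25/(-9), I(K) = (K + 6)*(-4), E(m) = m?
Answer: 741532121/5220 ≈ 1.4206e+5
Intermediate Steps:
I(K) = -24 - 4*K (I(K) = (6 + K)*(-4) = -24 - 4*K)
b(h) = -25/9 + h/(-24 - 4*h) (b(h) = h/(-24 - 4*h) + 25/(-9) = h/(-24 - 4*h) + 25*(-1/9) = h/(-24 - 4*h) - 25/9 = -25/9 + h/(-24 - 4*h))
142059 + b(-151) = 142059 + (-600 - 109*(-151))/(36*(6 - 151)) = 142059 + (1/36)*(-600 + 16459)/(-145) = 142059 + (1/36)*(-1/145)*15859 = 142059 - 15859/5220 = 741532121/5220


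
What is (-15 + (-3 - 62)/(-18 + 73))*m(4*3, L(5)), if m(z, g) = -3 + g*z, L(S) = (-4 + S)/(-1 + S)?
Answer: 0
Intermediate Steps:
L(S) = (-4 + S)/(-1 + S)
(-15 + (-3 - 62)/(-18 + 73))*m(4*3, L(5)) = (-15 + (-3 - 62)/(-18 + 73))*(-3 + ((-4 + 5)/(-1 + 5))*(4*3)) = (-15 - 65/55)*(-3 + (1/4)*12) = (-15 - 65*1/55)*(-3 + ((¼)*1)*12) = (-15 - 13/11)*(-3 + (¼)*12) = -178*(-3 + 3)/11 = -178/11*0 = 0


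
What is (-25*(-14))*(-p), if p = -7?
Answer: 2450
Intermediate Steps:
(-25*(-14))*(-p) = (-25*(-14))*(-1*(-7)) = 350*7 = 2450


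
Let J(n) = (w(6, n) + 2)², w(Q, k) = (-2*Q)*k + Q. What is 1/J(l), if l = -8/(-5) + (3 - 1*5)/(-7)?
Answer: 1225/262144 ≈ 0.0046730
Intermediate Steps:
w(Q, k) = Q - 2*Q*k (w(Q, k) = -2*Q*k + Q = Q - 2*Q*k)
l = 66/35 (l = -8*(-⅕) + (3 - 5)*(-⅐) = 8/5 - 2*(-⅐) = 8/5 + 2/7 = 66/35 ≈ 1.8857)
J(n) = (8 - 12*n)² (J(n) = (6*(1 - 2*n) + 2)² = ((6 - 12*n) + 2)² = (8 - 12*n)²)
1/J(l) = 1/(16*(-2 + 3*(66/35))²) = 1/(16*(-2 + 198/35)²) = 1/(16*(128/35)²) = 1/(16*(16384/1225)) = 1/(262144/1225) = 1225/262144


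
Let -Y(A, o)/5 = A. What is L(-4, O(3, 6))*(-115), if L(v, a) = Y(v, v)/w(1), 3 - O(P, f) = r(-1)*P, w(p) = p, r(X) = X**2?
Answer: -2300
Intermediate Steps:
Y(A, o) = -5*A
O(P, f) = 3 - P (O(P, f) = 3 - (-1)**2*P = 3 - P)
L(v, a) = -5*v (L(v, a) = -5*v/1 = -5*v*1 = -5*v)
L(-4, O(3, 6))*(-115) = -5*(-4)*(-115) = 20*(-115) = -2300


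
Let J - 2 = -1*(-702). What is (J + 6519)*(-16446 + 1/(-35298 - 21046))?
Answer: -6693073228775/56344 ≈ -1.1879e+8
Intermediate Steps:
J = 704 (J = 2 - 1*(-702) = 2 + 702 = 704)
(J + 6519)*(-16446 + 1/(-35298 - 21046)) = (704 + 6519)*(-16446 + 1/(-35298 - 21046)) = 7223*(-16446 + 1/(-56344)) = 7223*(-16446 - 1/56344) = 7223*(-926633425/56344) = -6693073228775/56344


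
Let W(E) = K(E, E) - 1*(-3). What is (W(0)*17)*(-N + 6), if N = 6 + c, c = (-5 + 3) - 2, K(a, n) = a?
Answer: 204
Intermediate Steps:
c = -4 (c = -2 - 2 = -4)
N = 2 (N = 6 - 4 = 2)
W(E) = 3 + E (W(E) = E - 1*(-3) = E + 3 = 3 + E)
(W(0)*17)*(-N + 6) = ((3 + 0)*17)*(-1*2 + 6) = (3*17)*(-2 + 6) = 51*4 = 204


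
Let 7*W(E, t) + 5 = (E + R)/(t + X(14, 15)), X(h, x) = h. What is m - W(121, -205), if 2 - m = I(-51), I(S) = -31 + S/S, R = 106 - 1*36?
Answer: 230/7 ≈ 32.857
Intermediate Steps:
R = 70 (R = 106 - 36 = 70)
W(E, t) = -5/7 + (70 + E)/(7*(14 + t)) (W(E, t) = -5/7 + ((E + 70)/(t + 14))/7 = -5/7 + ((70 + E)/(14 + t))/7 = -5/7 + (70 + E)/(7*(14 + t)))
I(S) = -30 (I(S) = -31 + 1 = -30)
m = 32 (m = 2 - 1*(-30) = 2 + 30 = 32)
m - W(121, -205) = 32 - (121 - 5*(-205))/(7*(14 - 205)) = 32 - (121 + 1025)/(7*(-191)) = 32 - (-1)*1146/(7*191) = 32 - 1*(-6/7) = 32 + 6/7 = 230/7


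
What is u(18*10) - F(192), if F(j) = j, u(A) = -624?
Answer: -816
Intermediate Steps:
u(18*10) - F(192) = -624 - 1*192 = -624 - 192 = -816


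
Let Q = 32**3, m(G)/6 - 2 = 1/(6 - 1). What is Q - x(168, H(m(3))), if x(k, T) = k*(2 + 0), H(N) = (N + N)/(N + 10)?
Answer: 32432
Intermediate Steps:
m(G) = 66/5 (m(G) = 12 + 6/(6 - 1) = 12 + 6/5 = 66/5)
H(N) = 2*N/(10 + N) (H(N) = (2*N)/(10 + N) = 2*N/(10 + N))
x(k, T) = 2*k (x(k, T) = k*2 = 2*k)
Q = 32768
Q - x(168, H(m(3))) = 32768 - 2*168 = 32768 - 1*336 = 32768 - 336 = 32432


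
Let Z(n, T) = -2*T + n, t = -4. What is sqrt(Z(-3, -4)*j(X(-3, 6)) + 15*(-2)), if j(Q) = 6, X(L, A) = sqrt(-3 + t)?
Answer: 0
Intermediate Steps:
X(L, A) = I*sqrt(7) (X(L, A) = sqrt(-3 - 4) = sqrt(-7) = I*sqrt(7))
Z(n, T) = n - 2*T
sqrt(Z(-3, -4)*j(X(-3, 6)) + 15*(-2)) = sqrt((-3 - 2*(-4))*6 + 15*(-2)) = sqrt((-3 + 8)*6 - 30) = sqrt(5*6 - 30) = sqrt(30 - 30) = sqrt(0) = 0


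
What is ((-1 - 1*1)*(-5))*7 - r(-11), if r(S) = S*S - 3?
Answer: -48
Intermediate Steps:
r(S) = -3 + S² (r(S) = S² - 3 = -3 + S²)
((-1 - 1*1)*(-5))*7 - r(-11) = ((-1 - 1*1)*(-5))*7 - (-3 + (-11)²) = ((-1 - 1)*(-5))*7 - (-3 + 121) = -2*(-5)*7 - 1*118 = 10*7 - 118 = 70 - 118 = -48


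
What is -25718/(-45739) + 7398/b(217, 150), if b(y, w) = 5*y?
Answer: 366281152/49626815 ≈ 7.3807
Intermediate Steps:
-25718/(-45739) + 7398/b(217, 150) = -25718/(-45739) + 7398/((5*217)) = -25718*(-1/45739) + 7398/1085 = 25718/45739 + 7398*(1/1085) = 25718/45739 + 7398/1085 = 366281152/49626815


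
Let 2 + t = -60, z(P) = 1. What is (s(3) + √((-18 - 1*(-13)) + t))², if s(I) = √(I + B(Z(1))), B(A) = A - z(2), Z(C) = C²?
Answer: -64 + 2*I*√201 ≈ -64.0 + 28.355*I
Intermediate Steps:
t = -62 (t = -2 - 60 = -62)
B(A) = -1 + A (B(A) = A - 1*1 = A - 1 = -1 + A)
s(I) = √I (s(I) = √(I + (-1 + 1²)) = √(I + (-1 + 1)) = √(I + 0) = √I)
(s(3) + √((-18 - 1*(-13)) + t))² = (√3 + √((-18 - 1*(-13)) - 62))² = (√3 + √((-18 + 13) - 62))² = (√3 + √(-5 - 62))² = (√3 + √(-67))² = (√3 + I*√67)²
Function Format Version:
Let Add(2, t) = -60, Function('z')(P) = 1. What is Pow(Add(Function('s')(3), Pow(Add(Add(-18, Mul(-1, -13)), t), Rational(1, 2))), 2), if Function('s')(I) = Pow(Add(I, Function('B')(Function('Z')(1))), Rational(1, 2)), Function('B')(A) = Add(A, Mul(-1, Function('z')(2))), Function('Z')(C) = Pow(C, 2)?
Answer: Add(-64, Mul(2, I, Pow(201, Rational(1, 2)))) ≈ Add(-64.000, Mul(28.355, I))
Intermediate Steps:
t = -62 (t = Add(-2, -60) = -62)
Function('B')(A) = Add(-1, A) (Function('B')(A) = Add(A, Mul(-1, 1)) = Add(A, -1) = Add(-1, A))
Function('s')(I) = Pow(I, Rational(1, 2)) (Function('s')(I) = Pow(Add(I, Add(-1, Pow(1, 2))), Rational(1, 2)) = Pow(Add(I, Add(-1, 1)), Rational(1, 2)) = Pow(Add(I, 0), Rational(1, 2)) = Pow(I, Rational(1, 2)))
Pow(Add(Function('s')(3), Pow(Add(Add(-18, Mul(-1, -13)), t), Rational(1, 2))), 2) = Pow(Add(Pow(3, Rational(1, 2)), Pow(Add(Add(-18, Mul(-1, -13)), -62), Rational(1, 2))), 2) = Pow(Add(Pow(3, Rational(1, 2)), Pow(Add(Add(-18, 13), -62), Rational(1, 2))), 2) = Pow(Add(Pow(3, Rational(1, 2)), Pow(Add(-5, -62), Rational(1, 2))), 2) = Pow(Add(Pow(3, Rational(1, 2)), Pow(-67, Rational(1, 2))), 2) = Pow(Add(Pow(3, Rational(1, 2)), Mul(I, Pow(67, Rational(1, 2)))), 2)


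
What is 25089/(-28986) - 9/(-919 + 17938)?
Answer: -15824095/18270842 ≈ -0.86609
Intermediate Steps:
25089/(-28986) - 9/(-919 + 17938) = 25089*(-1/28986) - 9/17019 = -8363/9662 - 9*1/17019 = -8363/9662 - 1/1891 = -15824095/18270842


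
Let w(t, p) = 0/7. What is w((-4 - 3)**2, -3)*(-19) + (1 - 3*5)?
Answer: -14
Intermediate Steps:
w(t, p) = 0 (w(t, p) = 0*(1/7) = 0)
w((-4 - 3)**2, -3)*(-19) + (1 - 3*5) = 0*(-19) + (1 - 3*5) = 0 + (1 - 15) = 0 - 14 = -14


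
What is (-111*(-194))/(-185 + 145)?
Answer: -10767/20 ≈ -538.35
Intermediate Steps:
(-111*(-194))/(-185 + 145) = 21534/(-40) = 21534*(-1/40) = -10767/20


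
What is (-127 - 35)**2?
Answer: 26244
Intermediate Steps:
(-127 - 35)**2 = (-162)**2 = 26244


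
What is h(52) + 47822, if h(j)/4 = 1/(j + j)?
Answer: 1243373/26 ≈ 47822.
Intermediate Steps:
h(j) = 2/j (h(j) = 4/(j + j) = 4/((2*j)) = 4*(1/(2*j)) = 2/j)
h(52) + 47822 = 2/52 + 47822 = 2*(1/52) + 47822 = 1/26 + 47822 = 1243373/26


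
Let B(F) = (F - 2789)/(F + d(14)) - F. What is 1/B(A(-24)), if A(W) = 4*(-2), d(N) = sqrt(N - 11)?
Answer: 22864/8185129 - 2797*sqrt(3)/8185129 ≈ 0.0022015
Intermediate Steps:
d(N) = sqrt(-11 + N)
A(W) = -8
B(F) = -F + (-2789 + F)/(F + sqrt(3)) (B(F) = (F - 2789)/(F + sqrt(-11 + 14)) - F = (-2789 + F)/(F + sqrt(3)) - F = -F + (-2789 + F)/(F + sqrt(3)))
1/B(A(-24)) = 1/((-2789 - 8 - 1*(-8)**2 - 1*(-8)*sqrt(3))/(-8 + sqrt(3))) = 1/((-2789 - 8 - 1*64 + 8*sqrt(3))/(-8 + sqrt(3))) = 1/((-2789 - 8 - 64 + 8*sqrt(3))/(-8 + sqrt(3))) = 1/((-2861 + 8*sqrt(3))/(-8 + sqrt(3))) = (-8 + sqrt(3))/(-2861 + 8*sqrt(3))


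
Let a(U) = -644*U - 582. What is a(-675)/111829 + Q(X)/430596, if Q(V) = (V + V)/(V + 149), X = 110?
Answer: 12103689613333/3117914525439 ≈ 3.8820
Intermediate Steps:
Q(V) = 2*V/(149 + V) (Q(V) = (2*V)/(149 + V) = 2*V/(149 + V))
a(U) = -582 - 644*U
a(-675)/111829 + Q(X)/430596 = (-582 - 644*(-675))/111829 + (2*110/(149 + 110))/430596 = (-582 + 434700)*(1/111829) + (2*110/259)*(1/430596) = 434118*(1/111829) + (2*110*(1/259))*(1/430596) = 434118/111829 + (220/259)*(1/430596) = 434118/111829 + 55/27881091 = 12103689613333/3117914525439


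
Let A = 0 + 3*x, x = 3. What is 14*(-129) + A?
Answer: -1797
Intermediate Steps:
A = 9 (A = 0 + 3*3 = 0 + 9 = 9)
14*(-129) + A = 14*(-129) + 9 = -1806 + 9 = -1797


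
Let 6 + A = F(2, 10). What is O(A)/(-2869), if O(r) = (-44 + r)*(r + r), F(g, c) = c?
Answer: 320/2869 ≈ 0.11154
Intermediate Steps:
A = 4 (A = -6 + 10 = 4)
O(r) = 2*r*(-44 + r) (O(r) = (-44 + r)*(2*r) = 2*r*(-44 + r))
O(A)/(-2869) = (2*4*(-44 + 4))/(-2869) = (2*4*(-40))*(-1/2869) = -320*(-1/2869) = 320/2869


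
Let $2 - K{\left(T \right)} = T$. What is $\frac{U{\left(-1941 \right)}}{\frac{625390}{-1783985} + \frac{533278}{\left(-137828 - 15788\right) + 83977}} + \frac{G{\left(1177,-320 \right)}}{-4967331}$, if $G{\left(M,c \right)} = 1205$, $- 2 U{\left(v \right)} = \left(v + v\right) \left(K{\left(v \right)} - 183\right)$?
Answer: $- \frac{13176044280766909582885}{30887841698936814} \approx -4.2658 \cdot 10^{5}$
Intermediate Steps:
$K{\left(T \right)} = 2 - T$
$U{\left(v \right)} = - v \left(-181 - v\right)$ ($U{\left(v \right)} = - \frac{\left(v + v\right) \left(\left(2 - v\right) - 183\right)}{2} = - \frac{2 v \left(-181 - v\right)}{2} = - v \left(-181 - v\right)$)
$\frac{U{\left(-1941 \right)}}{\frac{625390}{-1783985} + \frac{533278}{\left(-137828 - 15788\right) + 83977}} + \frac{G{\left(1177,-320 \right)}}{-4967331} = \frac{\left(-1941\right) \left(181 - 1941\right)}{\frac{625390}{-1783985} + \frac{533278}{\left(-137828 - 15788\right) + 83977}} + \frac{1205}{-4967331} = \frac{\left(-1941\right) \left(-1760\right)}{625390 \left(- \frac{1}{1783985}\right) + \frac{533278}{-153616 + 83977}} + 1205 \left(- \frac{1}{4967331}\right) = \frac{3416160}{- \frac{125078}{356797} + \frac{533278}{-69639}} - \frac{1205}{4967331} = \frac{3416160}{- \frac{125078}{356797} + 533278 \left(- \frac{1}{69639}\right)} - \frac{1205}{4967331} = \frac{3416160}{- \frac{125078}{356797} - \frac{533278}{69639}} - \frac{1205}{4967331} = \frac{3416160}{- \frac{198982297408}{24846986283}} - \frac{1205}{4967331} = 3416160 \left(- \frac{24846986283}{198982297408}\right) - \frac{1205}{4967331} = - \frac{2652540020641665}{6218196794} - \frac{1205}{4967331} = - \frac{13176044280766909582885}{30887841698936814}$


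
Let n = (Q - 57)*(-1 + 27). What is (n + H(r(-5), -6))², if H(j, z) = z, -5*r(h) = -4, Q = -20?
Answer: 4032064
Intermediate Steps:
r(h) = ⅘ (r(h) = -⅕*(-4) = ⅘)
n = -2002 (n = (-20 - 57)*(-1 + 27) = -77*26 = -2002)
(n + H(r(-5), -6))² = (-2002 - 6)² = (-2008)² = 4032064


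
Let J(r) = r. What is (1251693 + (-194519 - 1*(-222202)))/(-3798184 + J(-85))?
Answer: -1279376/3798269 ≈ -0.33683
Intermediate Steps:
(1251693 + (-194519 - 1*(-222202)))/(-3798184 + J(-85)) = (1251693 + (-194519 - 1*(-222202)))/(-3798184 - 85) = (1251693 + (-194519 + 222202))/(-3798269) = (1251693 + 27683)*(-1/3798269) = 1279376*(-1/3798269) = -1279376/3798269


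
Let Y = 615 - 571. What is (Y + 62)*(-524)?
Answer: -55544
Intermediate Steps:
Y = 44
(Y + 62)*(-524) = (44 + 62)*(-524) = 106*(-524) = -55544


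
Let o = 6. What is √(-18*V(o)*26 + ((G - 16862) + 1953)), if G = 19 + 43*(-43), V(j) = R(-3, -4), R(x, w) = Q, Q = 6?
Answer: I*√19547 ≈ 139.81*I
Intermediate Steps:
R(x, w) = 6
V(j) = 6
G = -1830 (G = 19 - 1849 = -1830)
√(-18*V(o)*26 + ((G - 16862) + 1953)) = √(-18*6*26 + ((-1830 - 16862) + 1953)) = √(-108*26 + (-18692 + 1953)) = √(-2808 - 16739) = √(-19547) = I*√19547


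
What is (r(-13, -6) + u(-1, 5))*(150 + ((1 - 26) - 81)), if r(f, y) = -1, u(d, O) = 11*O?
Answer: 2376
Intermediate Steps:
(r(-13, -6) + u(-1, 5))*(150 + ((1 - 26) - 81)) = (-1 + 11*5)*(150 + ((1 - 26) - 81)) = (-1 + 55)*(150 + (-25 - 81)) = 54*(150 - 106) = 54*44 = 2376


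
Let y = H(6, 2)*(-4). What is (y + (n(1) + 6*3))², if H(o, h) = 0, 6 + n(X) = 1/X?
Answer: 169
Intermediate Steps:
n(X) = -6 + 1/X
y = 0 (y = 0*(-4) = 0)
(y + (n(1) + 6*3))² = (0 + ((-6 + 1/1) + 6*3))² = (0 + ((-6 + 1) + 18))² = (0 + (-5 + 18))² = (0 + 13)² = 13² = 169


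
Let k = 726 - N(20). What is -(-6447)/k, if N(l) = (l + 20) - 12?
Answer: 6447/698 ≈ 9.2364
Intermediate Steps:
N(l) = 8 + l (N(l) = (20 + l) - 12 = 8 + l)
k = 698 (k = 726 - (8 + 20) = 726 - 1*28 = 726 - 28 = 698)
-(-6447)/k = -(-6447)/698 = -1*(-6447/698) = 6447/698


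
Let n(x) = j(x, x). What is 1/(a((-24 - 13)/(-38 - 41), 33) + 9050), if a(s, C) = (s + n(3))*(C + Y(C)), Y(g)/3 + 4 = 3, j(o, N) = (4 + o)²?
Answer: 79/832190 ≈ 9.4930e-5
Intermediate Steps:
Y(g) = -3 (Y(g) = -12 + 3*3 = -12 + 9 = -3)
n(x) = (4 + x)²
a(s, C) = (-3 + C)*(49 + s) (a(s, C) = (s + (4 + 3)²)*(C - 3) = (s + 7²)*(-3 + C) = (s + 49)*(-3 + C) = (49 + s)*(-3 + C) = (-3 + C)*(49 + s))
1/(a((-24 - 13)/(-38 - 41), 33) + 9050) = 1/((-147 - 3*(-24 - 13)/(-38 - 41) + 49*33 + 33*((-24 - 13)/(-38 - 41))) + 9050) = 1/((-147 - (-111)/(-79) + 1617 + 33*(-37/(-79))) + 9050) = 1/((-147 - (-111)*(-1)/79 + 1617 + 33*(-37*(-1/79))) + 9050) = 1/((-147 - 3*37/79 + 1617 + 33*(37/79)) + 9050) = 1/((-147 - 111/79 + 1617 + 1221/79) + 9050) = 1/(117240/79 + 9050) = 1/(832190/79) = 79/832190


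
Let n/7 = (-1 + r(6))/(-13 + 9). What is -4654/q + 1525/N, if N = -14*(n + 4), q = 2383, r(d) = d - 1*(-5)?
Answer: 2754469/450387 ≈ 6.1158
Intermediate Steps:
r(d) = 5 + d (r(d) = d + 5 = 5 + d)
n = -35/2 (n = 7*((-1 + (5 + 6))/(-13 + 9)) = 7*((-1 + 11)/(-4)) = 7*(10*(-¼)) = 7*(-5/2) = -35/2 ≈ -17.500)
N = 189 (N = -14*(-35/2 + 4) = -14*(-27/2) = 189)
-4654/q + 1525/N = -4654/2383 + 1525/189 = 2754469/450387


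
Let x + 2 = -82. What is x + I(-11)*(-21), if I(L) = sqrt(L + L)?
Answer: -84 - 21*I*sqrt(22) ≈ -84.0 - 98.499*I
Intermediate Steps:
x = -84 (x = -2 - 82 = -84)
I(L) = sqrt(2)*sqrt(L) (I(L) = sqrt(2*L) = sqrt(2)*sqrt(L))
x + I(-11)*(-21) = -84 + (sqrt(2)*sqrt(-11))*(-21) = -84 + (sqrt(2)*(I*sqrt(11)))*(-21) = -84 + (I*sqrt(22))*(-21) = -84 - 21*I*sqrt(22)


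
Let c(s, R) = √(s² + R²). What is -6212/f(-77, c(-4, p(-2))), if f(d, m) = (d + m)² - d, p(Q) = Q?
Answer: -9358378/8959589 - 478324*√5/8959589 ≈ -1.1639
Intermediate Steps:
c(s, R) = √(R² + s²)
-6212/f(-77, c(-4, p(-2))) = -6212/((-77 + √((-2)² + (-4)²))² - 1*(-77)) = -6212/((-77 + √(4 + 16))² + 77) = -6212/((-77 + √20)² + 77) = -6212/((-77 + 2*√5)² + 77) = -6212/(77 + (-77 + 2*√5)²)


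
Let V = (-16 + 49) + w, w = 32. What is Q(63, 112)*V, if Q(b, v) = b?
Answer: 4095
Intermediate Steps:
V = 65 (V = (-16 + 49) + 32 = 33 + 32 = 65)
Q(63, 112)*V = 63*65 = 4095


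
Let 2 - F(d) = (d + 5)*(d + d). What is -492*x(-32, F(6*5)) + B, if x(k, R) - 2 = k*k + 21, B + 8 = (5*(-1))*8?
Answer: -515172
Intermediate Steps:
B = -48 (B = -8 + (5*(-1))*8 = -8 - 5*8 = -8 - 40 = -48)
F(d) = 2 - 2*d*(5 + d) (F(d) = 2 - (d + 5)*(d + d) = 2 - (5 + d)*2*d = 2 - 2*d*(5 + d))
x(k, R) = 23 + k² (x(k, R) = 2 + (k*k + 21) = 2 + (k² + 21) = 2 + (21 + k²) = 23 + k²)
-492*x(-32, F(6*5)) + B = -492*(23 + (-32)²) - 48 = -492*(23 + 1024) - 48 = -492*1047 - 48 = -515124 - 48 = -515172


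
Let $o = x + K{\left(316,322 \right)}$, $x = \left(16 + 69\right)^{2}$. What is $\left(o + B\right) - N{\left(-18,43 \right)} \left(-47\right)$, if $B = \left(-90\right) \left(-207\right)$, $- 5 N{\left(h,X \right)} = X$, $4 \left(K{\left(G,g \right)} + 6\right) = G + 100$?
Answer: $\frac{127744}{5} \approx 25549.0$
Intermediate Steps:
$K{\left(G,g \right)} = 19 + \frac{G}{4}$ ($K{\left(G,g \right)} = -6 + \frac{G + 100}{4} = -6 + \frac{100 + G}{4} = -6 + \left(25 + \frac{G}{4}\right) = 19 + \frac{G}{4}$)
$N{\left(h,X \right)} = - \frac{X}{5}$
$x = 7225$ ($x = 85^{2} = 7225$)
$B = 18630$
$o = 7323$ ($o = 7225 + \left(19 + \frac{1}{4} \cdot 316\right) = 7225 + \left(19 + 79\right) = 7225 + 98 = 7323$)
$\left(o + B\right) - N{\left(-18,43 \right)} \left(-47\right) = \left(7323 + 18630\right) - \left(- \frac{1}{5}\right) 43 \left(-47\right) = 25953 - \left(- \frac{43}{5}\right) \left(-47\right) = 25953 - \frac{2021}{5} = \frac{127744}{5}$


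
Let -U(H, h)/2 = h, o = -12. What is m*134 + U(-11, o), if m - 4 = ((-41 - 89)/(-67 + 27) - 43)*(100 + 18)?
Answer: -627967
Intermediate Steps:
U(H, h) = -2*h
m = -9373/2 (m = 4 + ((-41 - 89)/(-67 + 27) - 43)*(100 + 18) = 4 + (-130/(-40) - 43)*118 = 4 + (-130*(-1/40) - 43)*118 = 4 + (13/4 - 43)*118 = 4 - 159/4*118 = 4 - 9381/2 = -9373/2 ≈ -4686.5)
m*134 + U(-11, o) = -9373/2*134 - 2*(-12) = -627991 + 24 = -627967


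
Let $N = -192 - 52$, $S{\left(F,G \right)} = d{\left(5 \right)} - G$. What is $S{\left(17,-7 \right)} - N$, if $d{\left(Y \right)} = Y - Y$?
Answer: $251$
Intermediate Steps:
$d{\left(Y \right)} = 0$
$S{\left(F,G \right)} = - G$ ($S{\left(F,G \right)} = 0 - G = - G$)
$N = -244$ ($N = -192 - 52 = -244$)
$S{\left(17,-7 \right)} - N = \left(-1\right) \left(-7\right) - -244 = 7 + 244 = 251$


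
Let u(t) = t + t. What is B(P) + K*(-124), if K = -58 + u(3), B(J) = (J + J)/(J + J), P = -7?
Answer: 6449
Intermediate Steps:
u(t) = 2*t
B(J) = 1 (B(J) = (2*J)/((2*J)) = (2*J)*(1/(2*J)) = 1)
K = -52 (K = -58 + 2*3 = -58 + 6 = -52)
B(P) + K*(-124) = 1 - 52*(-124) = 1 + 6448 = 6449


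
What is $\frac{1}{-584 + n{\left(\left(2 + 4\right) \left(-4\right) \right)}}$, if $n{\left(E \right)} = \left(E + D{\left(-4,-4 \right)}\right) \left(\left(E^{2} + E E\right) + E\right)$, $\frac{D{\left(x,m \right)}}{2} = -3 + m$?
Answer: $- \frac{1}{43448} \approx -2.3016 \cdot 10^{-5}$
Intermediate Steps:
$D{\left(x,m \right)} = -6 + 2 m$ ($D{\left(x,m \right)} = 2 \left(-3 + m\right) = -6 + 2 m$)
$n{\left(E \right)} = \left(-14 + E\right) \left(E + 2 E^{2}\right)$ ($n{\left(E \right)} = \left(E + \left(-6 + 2 \left(-4\right)\right)\right) \left(\left(E^{2} + E E\right) + E\right) = \left(E - 14\right) \left(\left(E^{2} + E^{2}\right) + E\right) = \left(E - 14\right) \left(2 E^{2} + E\right) = \left(-14 + E\right) \left(E + 2 E^{2}\right)$)
$\frac{1}{-584 + n{\left(\left(2 + 4\right) \left(-4\right) \right)}} = \frac{1}{-584 + \left(2 + 4\right) \left(-4\right) \left(-14 - 27 \left(2 + 4\right) \left(-4\right) + 2 \left(\left(2 + 4\right) \left(-4\right)\right)^{2}\right)} = \frac{1}{-584 + 6 \left(-4\right) \left(-14 - 27 \cdot 6 \left(-4\right) + 2 \left(6 \left(-4\right)\right)^{2}\right)} = \frac{1}{-584 - 24 \left(-14 - -648 + 2 \left(-24\right)^{2}\right)} = \frac{1}{-584 - 24 \left(-14 + 648 + 2 \cdot 576\right)} = \frac{1}{-584 - 24 \left(-14 + 648 + 1152\right)} = \frac{1}{-584 - 42864} = \frac{1}{-43448} = - \frac{1}{43448}$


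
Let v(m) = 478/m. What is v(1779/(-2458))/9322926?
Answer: -587462/8292742677 ≈ -7.0840e-5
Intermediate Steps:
v(1779/(-2458))/9322926 = (478/((1779/(-2458))))/9322926 = (478/((1779*(-1/2458))))*(1/9322926) = (478/(-1779/2458))*(1/9322926) = (478*(-2458/1779))*(1/9322926) = -1174924/1779*1/9322926 = -587462/8292742677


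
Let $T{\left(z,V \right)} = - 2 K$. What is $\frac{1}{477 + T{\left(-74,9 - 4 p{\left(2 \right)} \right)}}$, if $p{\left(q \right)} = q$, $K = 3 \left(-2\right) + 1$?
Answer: $\frac{1}{487} \approx 0.0020534$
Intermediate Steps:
$K = -5$ ($K = -6 + 1 = -5$)
$T{\left(z,V \right)} = 10$ ($T{\left(z,V \right)} = \left(-2\right) \left(-5\right) = 10$)
$\frac{1}{477 + T{\left(-74,9 - 4 p{\left(2 \right)} \right)}} = \frac{1}{477 + 10} = \frac{1}{487}$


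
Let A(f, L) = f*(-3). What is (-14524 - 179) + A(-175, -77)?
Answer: -14178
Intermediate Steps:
A(f, L) = -3*f
(-14524 - 179) + A(-175, -77) = (-14524 - 179) - 3*(-175) = -14703 + 525 = -14178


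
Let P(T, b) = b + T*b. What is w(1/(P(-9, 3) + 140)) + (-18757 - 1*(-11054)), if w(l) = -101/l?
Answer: -19419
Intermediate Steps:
w(1/(P(-9, 3) + 140)) + (-18757 - 1*(-11054)) = -(14140 + 303*(1 - 9)) + (-18757 - 1*(-11054)) = -101/(1/(3*(-8) + 140)) + (-18757 + 11054) = -101/(1/(-24 + 140)) - 7703 = -101/(1/116) - 7703 = -101/1/116 - 7703 = -101*116 - 7703 = -11716 - 7703 = -19419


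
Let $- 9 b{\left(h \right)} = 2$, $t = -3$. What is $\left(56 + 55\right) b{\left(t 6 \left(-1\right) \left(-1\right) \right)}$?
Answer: $- \frac{74}{3} \approx -24.667$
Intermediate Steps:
$b{\left(h \right)} = - \frac{2}{9}$ ($b{\left(h \right)} = \left(- \frac{1}{9}\right) 2 = - \frac{2}{9}$)
$\left(56 + 55\right) b{\left(t 6 \left(-1\right) \left(-1\right) \right)} = \left(56 + 55\right) \left(- \frac{2}{9}\right) = 111 \left(- \frac{2}{9}\right) = - \frac{74}{3}$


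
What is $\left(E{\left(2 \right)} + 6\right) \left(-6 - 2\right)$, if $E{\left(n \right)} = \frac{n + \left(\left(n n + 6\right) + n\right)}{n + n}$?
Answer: $-76$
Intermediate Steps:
$E{\left(n \right)} = \frac{6 + n^{2} + 2 n}{2 n}$ ($E{\left(n \right)} = \frac{n + \left(\left(n^{2} + 6\right) + n\right)}{2 n} = \left(n + \left(\left(6 + n^{2}\right) + n\right)\right) \frac{1}{2 n} = \left(n + \left(6 + n + n^{2}\right)\right) \frac{1}{2 n} = \left(6 + n^{2} + 2 n\right) \frac{1}{2 n} = \frac{6 + n^{2} + 2 n}{2 n}$)
$\left(E{\left(2 \right)} + 6\right) \left(-6 - 2\right) = \left(\left(1 + \frac{1}{2} \cdot 2 + \frac{3}{2}\right) + 6\right) \left(-6 - 2\right) = \left(\left(1 + 1 + 3 \cdot \frac{1}{2}\right) + 6\right) \left(-6 - 2\right) = \left(\left(1 + 1 + \frac{3}{2}\right) + 6\right) \left(-8\right) = \left(\frac{7}{2} + 6\right) \left(-8\right) = \frac{19}{2} \left(-8\right) = -76$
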